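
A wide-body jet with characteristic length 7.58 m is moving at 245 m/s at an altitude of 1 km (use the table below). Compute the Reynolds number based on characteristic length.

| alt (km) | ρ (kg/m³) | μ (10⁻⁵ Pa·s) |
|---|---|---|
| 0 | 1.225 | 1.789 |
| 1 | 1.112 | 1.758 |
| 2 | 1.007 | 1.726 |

Re = 1.17×10^8

At 1 km, from the table: ρ = 1.112 kg/m³, μ = 1.758×10⁻⁵ Pa·s.
Re = ρ·v·c/μ = 1.112 × 245 × 7.58 / (1.758×10⁻⁵) = 1.17×10^8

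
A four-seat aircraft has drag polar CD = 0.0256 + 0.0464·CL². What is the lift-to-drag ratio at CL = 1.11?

CD = 0.0256 + 0.0464 × 1.11² = 0.08277
L/D = CL/CD = 1.11 / 0.08277 = 13.4

L/D = 13.4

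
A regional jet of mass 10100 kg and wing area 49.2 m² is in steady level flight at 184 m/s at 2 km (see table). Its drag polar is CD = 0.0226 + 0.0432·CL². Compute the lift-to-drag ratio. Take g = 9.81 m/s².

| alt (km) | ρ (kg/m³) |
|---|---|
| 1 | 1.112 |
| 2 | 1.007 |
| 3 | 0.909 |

L/D = 5.09

At 2 km, from the table: ρ = 1.007 kg/m³.
In steady level flight, lift balances weight: W = mg = 10100 × 9.81 = 99081 N.
q = ½ρv² = ½ × 1.007 × 184² = 17050 Pa.
CL = W/(q·S) = 99081 / (17050 × 49.2) = 0.1181.
CD = 0.0226 + 0.0432 × 0.1181² = 0.0232.
L/D = CL/CD = 0.1181 / 0.0232 = 5.09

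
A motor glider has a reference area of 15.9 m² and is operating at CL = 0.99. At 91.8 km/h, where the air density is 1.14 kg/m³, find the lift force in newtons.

Convert speed: v = 91.8 km/h ÷ 3.6 = 25.5 m/s.
L = ½ρv²S·CL = ½ × 1.14 × 25.5² × 15.9 × 0.99 = 5830 N ≈ 5.83 kN

L = 5830 N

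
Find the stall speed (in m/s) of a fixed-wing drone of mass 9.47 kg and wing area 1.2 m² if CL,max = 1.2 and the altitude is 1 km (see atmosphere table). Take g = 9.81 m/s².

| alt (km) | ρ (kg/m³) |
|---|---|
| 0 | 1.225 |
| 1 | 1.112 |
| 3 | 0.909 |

At 1 km, from the table: ρ = 1.112 kg/m³.
Stall occurs when L = W at CL,max. W = mg = 9.47 × 9.81 = 92.9 N.
From L = ½ρV²S·CL,max = W: V_stall = √(2W/(ρSCL,max)) = √(2·92.9/(1.112·1.2·1.2))
V_stall = √116 = 10.8 m/s

V_stall = 10.8 m/s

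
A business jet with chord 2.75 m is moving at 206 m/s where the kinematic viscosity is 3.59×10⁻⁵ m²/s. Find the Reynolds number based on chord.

Re = v·c/ν = 206 × 2.75 / (3.59×10⁻⁵) = 1.58×10^7

Re = 1.58×10^7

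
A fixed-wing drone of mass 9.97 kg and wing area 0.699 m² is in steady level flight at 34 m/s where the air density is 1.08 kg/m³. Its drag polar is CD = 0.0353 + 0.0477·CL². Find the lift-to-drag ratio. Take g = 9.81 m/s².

Weight W = mg = 9.97 × 9.81 = 97.806 N; in level flight L = W.
Dynamic pressure q = 0.5 × 1.08 × 34² = 624.2 Pa.
Required CL = L/(qS) = 97.806/(624.2·0.699) = 0.2241.
CD = 0.0353 + 0.0477 × 0.2241² = 0.0377.
L/D = CL/CD = 0.2241 / 0.0377 = 5.95

L/D = 5.95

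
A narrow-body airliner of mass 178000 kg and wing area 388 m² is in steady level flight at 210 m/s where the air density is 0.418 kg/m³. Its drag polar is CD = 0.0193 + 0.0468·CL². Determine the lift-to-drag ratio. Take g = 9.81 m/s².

Weight W = mg = 178000 × 9.81 = 1.7462×10^6 N; in level flight L = W.
Dynamic pressure q = 0.5 × 0.418 × 210² = 9217 Pa.
Required CL = L/(qS) = 1.7462×10^6/(9217·388) = 0.4883.
CD = 0.0193 + 0.0468 × 0.4883² = 0.03046.
L/D = CL/CD = 0.4883 / 0.03046 = 16

L/D = 16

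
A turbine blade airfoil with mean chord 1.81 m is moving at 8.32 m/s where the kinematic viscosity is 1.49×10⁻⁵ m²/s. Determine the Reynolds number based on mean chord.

Re = v·c/ν = 8.32 × 1.81 / (1.49×10⁻⁵) = 1.01×10^6

Re = 1.01×10^6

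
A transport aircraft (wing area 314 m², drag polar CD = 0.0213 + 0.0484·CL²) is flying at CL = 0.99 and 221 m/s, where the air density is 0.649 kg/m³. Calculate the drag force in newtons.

D = 3.42×10^5 N

CD = 0.0213 + 0.0484 × 0.99² = 0.06874
D = ½ρv²S·CD = ½ × 0.649 × 221² × 314 × 0.06874 = 3.42×10^5 N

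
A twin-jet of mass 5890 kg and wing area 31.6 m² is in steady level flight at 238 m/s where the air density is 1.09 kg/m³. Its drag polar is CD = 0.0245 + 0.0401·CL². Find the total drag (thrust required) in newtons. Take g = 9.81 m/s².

In steady level flight, lift balances weight: W = mg = 5890 × 9.81 = 57781 N.
q = ½ρv² = ½ × 1.09 × 238² = 30870 Pa.
CL = 2W/(ρv²S) = 2×57781/(1.09×238²×31.6) = 0.05923.
CD = 0.0245 + 0.0401 × 0.05923² = 0.02464.
D = q·S·CD = 30870 × 31.6 × 0.02464 = 24040 N

D = 24000 N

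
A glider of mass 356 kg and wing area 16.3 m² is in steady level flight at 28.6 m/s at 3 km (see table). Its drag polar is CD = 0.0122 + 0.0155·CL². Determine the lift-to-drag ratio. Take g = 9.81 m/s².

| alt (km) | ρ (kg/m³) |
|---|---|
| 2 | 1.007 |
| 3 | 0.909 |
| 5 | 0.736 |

At 3 km, from the table: ρ = 0.909 kg/m³.
In steady level flight, lift balances weight: W = mg = 356 × 9.81 = 3492.4 N.
q = ½ρv² = ½ × 0.909 × 28.6² = 371.8 Pa.
CL = 2W/(ρv²S) = 2×3492.4/(0.909×28.6²×16.3) = 0.5763.
CD = 0.0122 + 0.0155 × 0.5763² = 0.01735.
L/D = CL/CD = 0.5763 / 0.01735 = 33.2

L/D = 33.2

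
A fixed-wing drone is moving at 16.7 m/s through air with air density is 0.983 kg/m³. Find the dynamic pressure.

q = ½ρv² = ½ × 0.983 × 16.7² = 137 Pa

q = 137 Pa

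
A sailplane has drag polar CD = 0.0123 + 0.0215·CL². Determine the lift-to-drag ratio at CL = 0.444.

L/D = 26.8

CD = 0.0123 + 0.0215 × 0.444² = 0.01654
L/D = CL/CD = 0.444 / 0.01654 = 26.8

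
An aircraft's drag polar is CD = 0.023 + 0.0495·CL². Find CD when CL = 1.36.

CD = 0.023 + 0.0495 × 1.36² = 0.023 + 0.09156 = 0.115

CD = 0.115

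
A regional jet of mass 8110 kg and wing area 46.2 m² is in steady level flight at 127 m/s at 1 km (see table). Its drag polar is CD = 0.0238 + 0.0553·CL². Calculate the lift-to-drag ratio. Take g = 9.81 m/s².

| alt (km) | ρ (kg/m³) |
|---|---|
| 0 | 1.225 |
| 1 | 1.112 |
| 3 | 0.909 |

L/D = 7.43

At 1 km, from the table: ρ = 1.112 kg/m³.
In steady level flight, lift balances weight: W = mg = 8110 × 9.81 = 79559 N.
Dynamic pressure q = 0.5 × 1.112 × 127² = 8968 Pa.
CL = W/(q·S) = 79559 / (8968 × 46.2) = 0.192.
CD = 0.0238 + 0.0553 × 0.192² = 0.02584.
L/D = CL/CD = 0.192 / 0.02584 = 7.43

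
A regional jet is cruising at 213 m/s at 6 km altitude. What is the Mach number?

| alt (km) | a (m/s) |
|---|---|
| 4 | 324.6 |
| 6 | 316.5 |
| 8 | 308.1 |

M = 0.673

At 6 km, from the table: a = 316.5 m/s.
M = v/a = 213 / 316.5 = 0.673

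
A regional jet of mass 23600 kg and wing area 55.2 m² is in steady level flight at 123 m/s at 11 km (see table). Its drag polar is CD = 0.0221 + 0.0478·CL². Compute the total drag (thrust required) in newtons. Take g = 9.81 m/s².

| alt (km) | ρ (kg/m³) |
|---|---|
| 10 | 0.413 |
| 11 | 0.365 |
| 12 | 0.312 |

D = 20200 N

At 11 km, from the table: ρ = 0.365 kg/m³.
Level flight ⇒ L = W = m·g = 23600 × 9.81 = 2.3152×10^5 N.
q = ½ρv² = ½ × 0.365 × 123² = 2761 Pa.
CL = 2W/(ρv²S) = 2×2.3152×10^5/(0.365×123²×55.2) = 1.519.
CD = 0.0221 + 0.0478 × 1.519² = 0.1324.
D = q·S·CD = 2761 × 55.2 × 0.1324 = 20180 N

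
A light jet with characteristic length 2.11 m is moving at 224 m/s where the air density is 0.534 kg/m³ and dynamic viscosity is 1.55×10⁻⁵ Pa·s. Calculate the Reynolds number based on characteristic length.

Re = ρ·v·c/μ = 0.534 × 224 × 2.11 / (1.55×10⁻⁵) = 1.63×10^7

Re = 1.63×10^7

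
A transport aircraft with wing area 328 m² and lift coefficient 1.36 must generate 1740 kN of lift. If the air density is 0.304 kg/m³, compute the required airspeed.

L = ½ρv²S·CL ⇒ v = √(2L/(ρ·S·CL))
v = √(2 × 1.74×10^6 / (0.304 × 328 × 1.36)) = √25660 = 160 m/s

v = 160 m/s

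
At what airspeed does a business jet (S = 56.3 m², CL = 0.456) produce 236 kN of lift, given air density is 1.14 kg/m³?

L = ½ρv²S·CL ⇒ v = √(2L/(ρ·S·CL))
v = √(2 × 2.36×10^5 / (1.14 × 56.3 × 0.456)) = √16130 = 127 m/s

v = 127 m/s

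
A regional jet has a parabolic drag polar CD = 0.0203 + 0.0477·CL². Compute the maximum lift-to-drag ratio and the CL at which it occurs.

For CD = CD0 + K·CL², (L/D)max occurs at CL* = √(CD0/K) and equals 1/(2√(K·CD0)).
(L/D)max = 1/(2√(0.0477 × 0.0203)) = 1/(2 × 0.03112) = 16.1
CL* = √(0.0203/0.0477) = 0.652

(L/D)max = 16.1, at CL = 0.652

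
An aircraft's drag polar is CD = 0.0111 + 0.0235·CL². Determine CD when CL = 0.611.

CD = 0.0199

CD = 0.0111 + 0.0235 × 0.611² = 0.0111 + 0.008773 = 0.0199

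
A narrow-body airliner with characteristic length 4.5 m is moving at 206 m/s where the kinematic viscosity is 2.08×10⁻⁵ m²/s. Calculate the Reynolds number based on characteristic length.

Re = v·c/ν = 206 × 4.5 / (2.08×10⁻⁵) = 4.46×10^7

Re = 4.46×10^7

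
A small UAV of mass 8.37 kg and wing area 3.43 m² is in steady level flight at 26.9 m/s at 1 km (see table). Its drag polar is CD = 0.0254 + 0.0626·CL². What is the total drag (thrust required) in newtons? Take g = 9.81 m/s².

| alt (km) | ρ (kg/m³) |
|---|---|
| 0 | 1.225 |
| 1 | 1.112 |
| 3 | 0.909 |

D = 35.4 N

At 1 km, from the table: ρ = 1.112 kg/m³.
Weight W = mg = 8.37 × 9.81 = 82.11 N; in level flight L = W.
q = ½ρv² = ½ × 1.112 × 26.9² = 402.3 Pa.
CL = W/(q·S) = 82.11 / (402.3 × 3.43) = 0.0595.
CD = 0.0254 + 0.0626 × 0.0595² = 0.02562.
D = q·S·CD = 402.3 × 3.43 × 0.02562 = 35.36 N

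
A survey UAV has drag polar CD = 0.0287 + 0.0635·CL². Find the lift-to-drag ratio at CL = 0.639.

CD = 0.0287 + 0.0635 × 0.639² = 0.05463
L/D = CL/CD = 0.639 / 0.05463 = 11.7

L/D = 11.7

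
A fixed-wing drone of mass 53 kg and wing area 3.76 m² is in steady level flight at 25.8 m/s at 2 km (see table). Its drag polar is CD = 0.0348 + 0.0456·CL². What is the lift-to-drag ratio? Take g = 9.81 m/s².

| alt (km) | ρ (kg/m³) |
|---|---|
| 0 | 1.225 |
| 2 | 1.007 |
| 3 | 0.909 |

L/D = 9.69

At 2 km, from the table: ρ = 1.007 kg/m³.
In steady level flight, lift balances weight: W = mg = 53 × 9.81 = 519.93 N.
Dynamic pressure q = 0.5 × 1.007 × 25.8² = 335.1 Pa.
Required CL = L/(qS) = 519.93/(335.1·3.76) = 0.4126.
CD = 0.0348 + 0.0456 × 0.4126² = 0.04256.
L/D = CL/CD = 0.4126 / 0.04256 = 9.69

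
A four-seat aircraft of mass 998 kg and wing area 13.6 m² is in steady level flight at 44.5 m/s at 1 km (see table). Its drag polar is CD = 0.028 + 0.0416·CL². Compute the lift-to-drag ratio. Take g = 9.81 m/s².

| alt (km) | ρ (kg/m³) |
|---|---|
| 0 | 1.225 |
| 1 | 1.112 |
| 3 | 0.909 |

L/D = 14.3

At 1 km, from the table: ρ = 1.112 kg/m³.
Weight W = mg = 998 × 9.81 = 9790.4 N; in level flight L = W.
Dynamic pressure q = 0.5 × 1.112 × 44.5² = 1101 Pa.
CL = 2W/(ρv²S) = 2×9790.4/(1.112×44.5²×13.6) = 0.6538.
CD = 0.028 + 0.0416 × 0.6538² = 0.04578.
L/D = CL/CD = 0.6538 / 0.04578 = 14.3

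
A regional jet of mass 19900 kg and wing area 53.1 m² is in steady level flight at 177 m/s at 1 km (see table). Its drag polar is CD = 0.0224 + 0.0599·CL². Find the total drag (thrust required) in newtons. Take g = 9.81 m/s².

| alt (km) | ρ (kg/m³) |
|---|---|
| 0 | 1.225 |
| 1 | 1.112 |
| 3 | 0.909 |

D = 23200 N

At 1 km, from the table: ρ = 1.112 kg/m³.
Level flight ⇒ L = W = m·g = 19900 × 9.81 = 1.9522×10^5 N.
q = ½ρv² = ½ × 1.112 × 177² = 17420 Pa.
CL = 2W/(ρv²S) = 2×1.9522×10^5/(1.112×177²×53.1) = 0.2111.
CD = 0.0224 + 0.0599 × 0.2111² = 0.02507.
D = q·S·CD = 17420 × 53.1 × 0.02507 = 23190 N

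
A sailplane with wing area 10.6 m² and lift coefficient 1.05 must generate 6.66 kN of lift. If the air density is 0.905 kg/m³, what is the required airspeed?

v = 36.4 m/s

L = ½ρv²S·CL ⇒ v = √(2L/(ρ·S·CL))
v = √(2 × 6660 / (0.905 × 10.6 × 1.05)) = √1322 = 36.4 m/s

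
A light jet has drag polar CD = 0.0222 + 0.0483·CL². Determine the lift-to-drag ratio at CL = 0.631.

CD = 0.0222 + 0.0483 × 0.631² = 0.04143
L/D = CL/CD = 0.631 / 0.04143 = 15.2

L/D = 15.2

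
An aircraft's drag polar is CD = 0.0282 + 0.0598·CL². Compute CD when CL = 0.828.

CD = 0.0692

CD = 0.0282 + 0.0598 × 0.828² = 0.0282 + 0.041 = 0.0692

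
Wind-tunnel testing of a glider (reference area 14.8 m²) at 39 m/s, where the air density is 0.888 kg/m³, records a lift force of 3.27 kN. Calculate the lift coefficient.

CL = 0.327

From L = ½ρv²S·CL, rearranging gives CL = 2L/(ρv²S).
CL = 2 × 3270 / (0.888 × 39² × 14.8) = 0.327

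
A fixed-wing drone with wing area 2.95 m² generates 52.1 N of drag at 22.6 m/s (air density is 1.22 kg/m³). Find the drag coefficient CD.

From D = ½ρv²S·CD, rearranging gives CD = 2D/(ρv²S).
CD = 2 × 52.1 / (1.22 × 22.6² × 2.95) = 0.0567

CD = 0.0567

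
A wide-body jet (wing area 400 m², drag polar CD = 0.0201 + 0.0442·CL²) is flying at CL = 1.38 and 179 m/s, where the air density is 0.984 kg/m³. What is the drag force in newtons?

D = 6.58×10^5 N

CD = 0.0201 + 0.0442 × 1.38² = 0.1043
D = ½ρv²S·CD = ½ × 0.984 × 179² × 400 × 0.1043 = 6.58×10^5 N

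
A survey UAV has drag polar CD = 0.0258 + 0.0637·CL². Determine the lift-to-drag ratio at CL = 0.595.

CD = 0.0258 + 0.0637 × 0.595² = 0.04835
L/D = CL/CD = 0.595 / 0.04835 = 12.3

L/D = 12.3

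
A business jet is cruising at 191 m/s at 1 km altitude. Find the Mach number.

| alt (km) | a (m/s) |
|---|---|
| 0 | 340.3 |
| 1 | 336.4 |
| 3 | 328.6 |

M = 0.568

At 1 km, from the table: a = 336.4 m/s.
M = v/a = 191 / 336.4 = 0.568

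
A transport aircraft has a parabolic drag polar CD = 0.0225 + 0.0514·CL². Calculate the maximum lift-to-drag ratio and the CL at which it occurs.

(L/D)max = 14.7, at CL = 0.662

For CD = CD0 + K·CL², (L/D)max occurs at CL* = √(CD0/K) and equals 1/(2√(K·CD0)).
(L/D)max = 1/(2√(0.0514 × 0.0225)) = 1/(2 × 0.03401) = 14.7
CL* = √(0.0225/0.0514) = 0.662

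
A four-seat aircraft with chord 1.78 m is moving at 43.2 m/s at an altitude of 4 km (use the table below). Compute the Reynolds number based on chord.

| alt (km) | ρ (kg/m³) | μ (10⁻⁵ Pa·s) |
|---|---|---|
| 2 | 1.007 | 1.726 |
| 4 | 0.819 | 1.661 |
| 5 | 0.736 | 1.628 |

At 4 km, from the table: ρ = 0.819 kg/m³, μ = 1.661×10⁻⁵ Pa·s.
Re = ρ·v·c/μ = 0.819 × 43.2 × 1.78 / (1.661×10⁻⁵) = 3.79×10^6

Re = 3.79×10^6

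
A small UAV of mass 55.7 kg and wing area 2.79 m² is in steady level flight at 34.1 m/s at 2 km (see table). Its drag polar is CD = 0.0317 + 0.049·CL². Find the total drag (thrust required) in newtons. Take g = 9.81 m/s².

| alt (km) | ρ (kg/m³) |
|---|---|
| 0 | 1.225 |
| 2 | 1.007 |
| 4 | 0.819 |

D = 60.7 N

At 2 km, from the table: ρ = 1.007 kg/m³.
Weight W = mg = 55.7 × 9.81 = 546.42 N; in level flight L = W.
q = ½ρv² = ½ × 1.007 × 34.1² = 585.5 Pa.
CL = W/(q·S) = 546.42 / (585.5 × 2.79) = 0.3345.
CD = 0.0317 + 0.049 × 0.3345² = 0.03718.
D = q·S·CD = 585.5 × 2.79 × 0.03718 = 60.74 N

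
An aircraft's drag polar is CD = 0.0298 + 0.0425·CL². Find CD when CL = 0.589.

CD = 0.0445

CD = 0.0298 + 0.0425 × 0.589² = 0.0298 + 0.01474 = 0.0445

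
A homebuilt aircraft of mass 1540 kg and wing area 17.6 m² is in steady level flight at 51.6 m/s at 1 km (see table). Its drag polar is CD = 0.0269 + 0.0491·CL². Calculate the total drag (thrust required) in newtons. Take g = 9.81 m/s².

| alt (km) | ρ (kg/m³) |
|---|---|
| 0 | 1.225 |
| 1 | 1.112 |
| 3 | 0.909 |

At 1 km, from the table: ρ = 1.112 kg/m³.
Weight W = mg = 1540 × 9.81 = 15107 N; in level flight L = W.
Dynamic pressure q = 0.5 × 1.112 × 51.6² = 1480 Pa.
CL = 2W/(ρv²S) = 2×15107/(1.112×51.6²×17.6) = 0.5798.
CD = 0.0269 + 0.0491 × 0.5798² = 0.04341.
D = q·S·CD = 1480 × 17.6 × 0.04341 = 1131 N

D = 1130 N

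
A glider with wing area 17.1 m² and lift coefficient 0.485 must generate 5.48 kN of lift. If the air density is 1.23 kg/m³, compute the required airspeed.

v = 32.8 m/s

L = ½ρv²S·CL ⇒ v = √(2L/(ρ·S·CL))
v = √(2 × 5480 / (1.23 × 17.1 × 0.485)) = √1074 = 32.8 m/s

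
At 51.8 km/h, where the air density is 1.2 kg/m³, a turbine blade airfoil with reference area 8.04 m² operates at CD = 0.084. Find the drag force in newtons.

Convert speed: v = 51.8 km/h ÷ 3.6 = 14.39 m/s.
Dynamic pressure q = ½ρv² = ½ × 1.2 × 14.39² = 124.2 Pa.
D = q·S·CD = 124.2 × 8.04 × 0.084 = 83.9 N

D = 83.9 N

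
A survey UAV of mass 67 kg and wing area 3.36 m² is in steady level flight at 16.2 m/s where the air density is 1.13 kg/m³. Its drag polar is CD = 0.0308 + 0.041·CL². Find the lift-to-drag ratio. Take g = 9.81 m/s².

In steady level flight, lift balances weight: W = mg = 67 × 9.81 = 657.27 N.
q = ½ρv² = ½ × 1.13 × 16.2² = 148.3 Pa.
CL = W/(q·S) = 657.27 / (148.3 × 3.36) = 1.319.
CD = 0.0308 + 0.041 × 1.319² = 0.1022.
L/D = CL/CD = 1.319 / 0.1022 = 12.9

L/D = 12.9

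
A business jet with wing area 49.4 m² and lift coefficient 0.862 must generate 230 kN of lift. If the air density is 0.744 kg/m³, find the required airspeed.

v = 120 m/s

L = ½ρv²S·CL ⇒ v = √(2L/(ρ·S·CL))
v = √(2 × 2.3×10^5 / (0.744 × 49.4 × 0.862)) = √14520 = 120 m/s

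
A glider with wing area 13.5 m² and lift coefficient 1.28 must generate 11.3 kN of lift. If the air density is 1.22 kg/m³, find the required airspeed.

v = 32.7 m/s

L = ½ρv²S·CL ⇒ v = √(2L/(ρ·S·CL))
v = √(2 × 11300 / (1.22 × 13.5 × 1.28)) = √1072 = 32.7 m/s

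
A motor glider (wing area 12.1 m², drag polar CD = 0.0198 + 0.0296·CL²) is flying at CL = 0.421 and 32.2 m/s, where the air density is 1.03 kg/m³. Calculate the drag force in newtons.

CD = 0.0198 + 0.0296 × 0.421² = 0.02505
D = ½ρv²S·CD = ½ × 1.03 × 32.2² × 12.1 × 0.02505 = 162 N

D = 162 N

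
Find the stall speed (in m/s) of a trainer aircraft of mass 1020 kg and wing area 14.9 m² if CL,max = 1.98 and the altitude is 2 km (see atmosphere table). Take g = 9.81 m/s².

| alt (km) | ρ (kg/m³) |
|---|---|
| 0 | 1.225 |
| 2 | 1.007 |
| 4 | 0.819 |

At 2 km, from the table: ρ = 1.007 kg/m³.
Weight W = mg = 1020 × 9.81 = 10010 N.
V_stall = √(2W/(ρ·S·CL,max)) = √(2 × 10010 / (1.007 × 14.9 × 1.98))
V_stall = √673.6 = 26 m/s

V_stall = 26 m/s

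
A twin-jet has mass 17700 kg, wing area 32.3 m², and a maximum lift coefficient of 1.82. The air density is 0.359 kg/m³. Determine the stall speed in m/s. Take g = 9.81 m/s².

V_stall = 128 m/s

Stall occurs when L = W at CL,max. W = mg = 17700 × 9.81 = 1.736×10^5 N.
From L = ½ρV²S·CL,max = W: V_stall = √(2W/(ρSCL,max)) = √(2·1.736×10^5/(0.359·32.3·1.82))
V_stall = √16460 = 128 m/s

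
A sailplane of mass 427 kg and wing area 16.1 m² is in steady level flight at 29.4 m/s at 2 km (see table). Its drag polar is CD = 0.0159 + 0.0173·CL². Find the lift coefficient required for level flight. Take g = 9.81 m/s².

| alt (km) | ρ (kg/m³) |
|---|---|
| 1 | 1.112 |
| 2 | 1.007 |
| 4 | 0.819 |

At 2 km, from the table: ρ = 1.007 kg/m³.
Level flight ⇒ L = W = m·g = 427 × 9.81 = 4188.9 N.
q = ½ρv² = ½ × 1.007 × 29.4² = 435.2 Pa.
CL = W/(q·S) = 4188.9 / (435.2 × 16.1) = 0.5978.

CL = 0.598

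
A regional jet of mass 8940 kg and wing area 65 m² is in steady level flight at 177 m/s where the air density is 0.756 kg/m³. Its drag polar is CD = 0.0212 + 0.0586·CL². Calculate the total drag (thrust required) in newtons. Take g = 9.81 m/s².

Level flight ⇒ L = W = m·g = 8940 × 9.81 = 87701 N.
q = ½ρv² = ½ × 0.756 × 177² = 11840 Pa.
CL = W/(q·S) = 87701 / (11840 × 65) = 0.1139.
CD = 0.0212 + 0.0586 × 0.1139² = 0.02196.
D = q·S·CD = 11840 × 65 × 0.02196 = 16900 N

D = 16900 N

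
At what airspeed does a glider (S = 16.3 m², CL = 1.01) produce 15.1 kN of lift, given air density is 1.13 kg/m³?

v = 40.3 m/s

L = ½ρv²S·CL ⇒ v = √(2L/(ρ·S·CL))
v = √(2 × 15100 / (1.13 × 16.3 × 1.01)) = √1623 = 40.3 m/s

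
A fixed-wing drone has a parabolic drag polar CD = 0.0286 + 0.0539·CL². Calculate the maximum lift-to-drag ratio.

For CD = CD0 + K·CL², (L/D)max occurs at CL* = √(CD0/K) and equals 1/(2√(K·CD0)).
(L/D)max = 1/(2√(0.0539 × 0.0286)) = 1/(2 × 0.03926) = 12.7

(L/D)max = 12.7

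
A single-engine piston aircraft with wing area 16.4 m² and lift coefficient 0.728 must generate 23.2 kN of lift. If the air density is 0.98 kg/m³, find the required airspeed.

L = ½ρv²S·CL ⇒ v = √(2L/(ρ·S·CL))
v = √(2 × 23200 / (0.98 × 16.4 × 0.728)) = √3966 = 63 m/s

v = 63 m/s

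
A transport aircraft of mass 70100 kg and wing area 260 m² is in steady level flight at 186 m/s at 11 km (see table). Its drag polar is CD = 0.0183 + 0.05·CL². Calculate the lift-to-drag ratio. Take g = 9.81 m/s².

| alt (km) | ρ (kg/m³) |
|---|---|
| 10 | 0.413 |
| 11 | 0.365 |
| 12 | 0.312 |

At 11 km, from the table: ρ = 0.365 kg/m³.
In steady level flight, lift balances weight: W = mg = 70100 × 9.81 = 6.8768×10^5 N.
q = ½ρv² = ½ × 0.365 × 186² = 6314 Pa.
CL = 2W/(ρv²S) = 2×6.8768×10^5/(0.365×186²×260) = 0.4189.
CD = 0.0183 + 0.05 × 0.4189² = 0.02707.
L/D = CL/CD = 0.4189 / 0.02707 = 15.5

L/D = 15.5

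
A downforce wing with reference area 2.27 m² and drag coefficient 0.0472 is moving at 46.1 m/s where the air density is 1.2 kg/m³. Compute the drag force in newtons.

D = 137 N

D = ½ρv²S·CD = ½ × 1.2 × 46.1² × 2.27 × 0.0472 = 137 N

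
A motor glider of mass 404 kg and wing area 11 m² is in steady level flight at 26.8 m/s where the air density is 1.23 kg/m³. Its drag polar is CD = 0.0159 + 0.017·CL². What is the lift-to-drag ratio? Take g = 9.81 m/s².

In steady level flight, lift balances weight: W = mg = 404 × 9.81 = 3963.2 N.
q = ½ρv² = ½ × 1.23 × 26.8² = 441.7 Pa.
CL = W/(q·S) = 3963.2 / (441.7 × 11) = 0.8157.
CD = 0.0159 + 0.017 × 0.8157² = 0.02721.
L/D = CL/CD = 0.8157 / 0.02721 = 30

L/D = 30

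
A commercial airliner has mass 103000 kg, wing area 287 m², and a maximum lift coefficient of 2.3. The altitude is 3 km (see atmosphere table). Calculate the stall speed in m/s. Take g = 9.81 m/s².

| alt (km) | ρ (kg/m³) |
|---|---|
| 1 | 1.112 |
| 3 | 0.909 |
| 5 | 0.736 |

At 3 km, from the table: ρ = 0.909 kg/m³.
Stall occurs when L = W at CL,max. W = mg = 103000 × 9.81 = 1.01×10^6 N.
V_stall = √(2W/(ρ·S·CL,max)) = √(2 × 1.01×10^6 / (0.909 × 287 × 2.3))
V_stall = √3368 = 58 m/s

V_stall = 58 m/s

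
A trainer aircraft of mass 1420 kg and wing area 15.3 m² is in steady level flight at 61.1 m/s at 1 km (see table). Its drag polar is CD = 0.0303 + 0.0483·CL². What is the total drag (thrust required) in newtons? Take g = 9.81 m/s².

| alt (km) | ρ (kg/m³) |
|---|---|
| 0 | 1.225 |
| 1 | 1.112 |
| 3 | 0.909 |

At 1 km, from the table: ρ = 1.112 kg/m³.
In steady level flight, lift balances weight: W = mg = 1420 × 9.81 = 13930 N.
Dynamic pressure q = 0.5 × 1.112 × 61.1² = 2076 Pa.
CL = 2W/(ρv²S) = 2×13930/(1.112×61.1²×15.3) = 0.4386.
CD = 0.0303 + 0.0483 × 0.4386² = 0.03959.
D = q·S·CD = 2076 × 15.3 × 0.03959 = 1257 N

D = 1260 N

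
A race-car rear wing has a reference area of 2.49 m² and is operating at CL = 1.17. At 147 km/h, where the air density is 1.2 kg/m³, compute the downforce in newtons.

L = 2910 N

Convert speed: v = 147 km/h ÷ 3.6 = 40.83 m/s.
Dynamic pressure q = ½ρv² = ½ × 1.2 × 40.83² = 1000 Pa.
L = q·S·CL = 1000 × 2.49 × 1.17 = 2910 N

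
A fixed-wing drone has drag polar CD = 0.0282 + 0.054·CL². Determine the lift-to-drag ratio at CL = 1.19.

CD = 0.0282 + 0.054 × 1.19² = 0.1047
L/D = CL/CD = 1.19 / 0.1047 = 11.4

L/D = 11.4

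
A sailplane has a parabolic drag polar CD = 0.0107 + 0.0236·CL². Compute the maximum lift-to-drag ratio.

For CD = CD0 + K·CL², (L/D)max occurs at CL* = √(CD0/K) and equals 1/(2√(K·CD0)).
(L/D)max = 1/(2√(0.0236 × 0.0107)) = 1/(2 × 0.01589) = 31.5

(L/D)max = 31.5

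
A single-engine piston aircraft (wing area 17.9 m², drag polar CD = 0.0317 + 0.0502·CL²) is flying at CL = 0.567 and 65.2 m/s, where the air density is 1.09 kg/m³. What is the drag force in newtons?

D = 1980 N

CD = 0.0317 + 0.0502 × 0.567² = 0.04784
D = ½ρv²S·CD = ½ × 1.09 × 65.2² × 17.9 × 0.04784 = 1980 N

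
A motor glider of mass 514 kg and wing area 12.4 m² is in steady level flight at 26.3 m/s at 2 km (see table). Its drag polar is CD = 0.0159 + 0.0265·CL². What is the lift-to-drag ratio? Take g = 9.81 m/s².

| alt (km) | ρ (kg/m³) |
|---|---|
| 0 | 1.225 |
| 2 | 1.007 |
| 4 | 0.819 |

At 2 km, from the table: ρ = 1.007 kg/m³.
Level flight ⇒ L = W = m·g = 514 × 9.81 = 5042.3 N.
q = ½ρv² = ½ × 1.007 × 26.3² = 348.3 Pa.
Required CL = L/(qS) = 5042.3/(348.3·12.4) = 1.168.
CD = 0.0159 + 0.0265 × 1.168² = 0.05203.
L/D = CL/CD = 1.168 / 0.05203 = 22.4

L/D = 22.4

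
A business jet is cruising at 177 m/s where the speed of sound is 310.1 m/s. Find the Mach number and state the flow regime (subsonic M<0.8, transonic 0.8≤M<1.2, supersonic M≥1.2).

M = 0.571 (subsonic)

M = v/a = 177 / 310.1 = 0.571
M = 0.571 → subsonic.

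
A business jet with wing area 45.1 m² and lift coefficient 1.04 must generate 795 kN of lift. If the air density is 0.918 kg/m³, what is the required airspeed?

L = ½ρv²S·CL ⇒ v = √(2L/(ρ·S·CL))
v = √(2 × 7.95×10^5 / (0.918 × 45.1 × 1.04)) = √36930 = 192 m/s

v = 192 m/s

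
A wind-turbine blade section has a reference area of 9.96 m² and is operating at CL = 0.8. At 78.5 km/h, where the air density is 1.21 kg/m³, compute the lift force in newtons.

L = 2290 N

Convert speed: v = 78.5 km/h ÷ 3.6 = 21.81 m/s.
Dynamic pressure q = ½ρv² = ½ × 1.21 × 21.81² = 287.7 Pa.
L = q·S·CL = 287.7 × 9.96 × 0.8 = 2290 N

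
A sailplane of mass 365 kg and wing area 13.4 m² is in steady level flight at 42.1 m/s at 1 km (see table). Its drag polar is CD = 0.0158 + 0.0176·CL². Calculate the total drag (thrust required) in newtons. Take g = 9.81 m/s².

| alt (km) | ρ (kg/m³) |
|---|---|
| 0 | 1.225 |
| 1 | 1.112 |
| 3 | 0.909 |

D = 226 N

At 1 km, from the table: ρ = 1.112 kg/m³.
Level flight ⇒ L = W = m·g = 365 × 9.81 = 3580.7 N.
q = ½ρv² = ½ × 1.112 × 42.1² = 985.5 Pa.
Required CL = L/(qS) = 3580.7/(985.5·13.4) = 0.2712.
CD = 0.0158 + 0.0176 × 0.2712² = 0.01709.
D = q·S·CD = 985.5 × 13.4 × 0.01709 = 225.7 N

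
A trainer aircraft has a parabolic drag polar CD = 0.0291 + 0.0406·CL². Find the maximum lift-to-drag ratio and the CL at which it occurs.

(L/D)max = 14.5, at CL = 0.847

For CD = CD0 + K·CL², (L/D)max occurs at CL* = √(CD0/K) and equals 1/(2√(K·CD0)).
(L/D)max = 1/(2√(0.0406 × 0.0291)) = 1/(2 × 0.03437) = 14.5
CL* = √(0.0291/0.0406) = 0.847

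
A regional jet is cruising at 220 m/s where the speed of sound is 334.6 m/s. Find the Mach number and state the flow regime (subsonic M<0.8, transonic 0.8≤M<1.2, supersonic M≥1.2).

M = 0.658 (subsonic)

M = v/a = 220 / 334.6 = 0.658
M = 0.658 → subsonic.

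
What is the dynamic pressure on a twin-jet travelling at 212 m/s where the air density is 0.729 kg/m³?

q = ½ρv² = ½ × 0.729 × 212² = 16400 Pa

q = 16400 Pa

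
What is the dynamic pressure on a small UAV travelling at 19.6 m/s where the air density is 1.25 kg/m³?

q = 240 Pa

q = ½ρv² = ½ × 1.25 × 19.6² = 240 Pa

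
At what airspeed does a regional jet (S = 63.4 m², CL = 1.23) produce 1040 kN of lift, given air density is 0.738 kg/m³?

v = 190 m/s

L = ½ρv²S·CL ⇒ v = √(2L/(ρ·S·CL))
v = √(2 × 1.04×10^6 / (0.738 × 63.4 × 1.23)) = √36140 = 190 m/s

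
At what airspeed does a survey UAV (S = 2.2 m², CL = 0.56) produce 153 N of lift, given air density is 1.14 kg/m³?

v = 14.8 m/s

L = ½ρv²S·CL ⇒ v = √(2L/(ρ·S·CL))
v = √(2 × 153 / (1.14 × 2.2 × 0.56)) = √217.9 = 14.8 m/s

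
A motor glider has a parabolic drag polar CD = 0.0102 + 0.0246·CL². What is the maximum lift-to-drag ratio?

For CD = CD0 + K·CL², (L/D)max occurs at CL* = √(CD0/K) and equals 1/(2√(K·CD0)).
(L/D)max = 1/(2√(0.0246 × 0.0102)) = 1/(2 × 0.01584) = 31.6

(L/D)max = 31.6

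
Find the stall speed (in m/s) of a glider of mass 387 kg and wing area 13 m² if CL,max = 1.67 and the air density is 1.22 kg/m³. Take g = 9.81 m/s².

V_stall = 16.9 m/s

Weight W = mg = 387 × 9.81 = 3796 N.
V_stall = √(2W/(ρ·S·CL,max)) = √(2 × 3796 / (1.22 × 13 × 1.67))
V_stall = √286.7 = 16.9 m/s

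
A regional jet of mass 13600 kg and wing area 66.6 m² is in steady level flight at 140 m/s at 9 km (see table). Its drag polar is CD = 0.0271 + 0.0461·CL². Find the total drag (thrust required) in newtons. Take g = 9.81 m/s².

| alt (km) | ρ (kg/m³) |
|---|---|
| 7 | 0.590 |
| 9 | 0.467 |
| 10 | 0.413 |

At 9 km, from the table: ρ = 0.467 kg/m³.
Weight W = mg = 13600 × 9.81 = 1.3342×10^5 N; in level flight L = W.
Dynamic pressure q = 0.5 × 0.467 × 140² = 4577 Pa.
Required CL = L/(qS) = 1.3342×10^5/(4577·66.6) = 0.4377.
CD = 0.0271 + 0.0461 × 0.4377² = 0.03593.
D = q·S·CD = 4577 × 66.6 × 0.03593 = 10950 N

D = 11000 N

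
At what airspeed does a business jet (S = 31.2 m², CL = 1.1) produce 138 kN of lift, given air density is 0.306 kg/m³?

L = ½ρv²S·CL ⇒ v = √(2L/(ρ·S·CL))
v = √(2 × 1.38×10^5 / (0.306 × 31.2 × 1.1)) = √26280 = 162 m/s

v = 162 m/s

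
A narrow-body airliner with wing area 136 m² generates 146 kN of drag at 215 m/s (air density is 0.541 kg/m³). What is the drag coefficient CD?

CD = 0.0859

From D = ½ρv²S·CD, rearranging gives CD = 2D/(ρv²S).
CD = 2 × 1.46×10^5 / (0.541 × 215² × 136) = 0.0859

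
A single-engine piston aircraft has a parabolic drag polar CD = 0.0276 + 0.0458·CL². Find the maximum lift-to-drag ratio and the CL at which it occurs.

(L/D)max = 14.1, at CL = 0.776

For CD = CD0 + K·CL², (L/D)max occurs at CL* = √(CD0/K) and equals 1/(2√(K·CD0)).
(L/D)max = 1/(2√(0.0458 × 0.0276)) = 1/(2 × 0.03555) = 14.1
CL* = √(0.0276/0.0458) = 0.776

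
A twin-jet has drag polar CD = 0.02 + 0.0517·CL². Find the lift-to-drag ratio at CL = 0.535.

L/D = 15.4

CD = 0.02 + 0.0517 × 0.535² = 0.0348
L/D = CL/CD = 0.535 / 0.0348 = 15.4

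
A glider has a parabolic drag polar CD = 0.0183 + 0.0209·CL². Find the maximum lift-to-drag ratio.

For CD = CD0 + K·CL², (L/D)max occurs at CL* = √(CD0/K) and equals 1/(2√(K·CD0)).
(L/D)max = 1/(2√(0.0209 × 0.0183)) = 1/(2 × 0.01956) = 25.6

(L/D)max = 25.6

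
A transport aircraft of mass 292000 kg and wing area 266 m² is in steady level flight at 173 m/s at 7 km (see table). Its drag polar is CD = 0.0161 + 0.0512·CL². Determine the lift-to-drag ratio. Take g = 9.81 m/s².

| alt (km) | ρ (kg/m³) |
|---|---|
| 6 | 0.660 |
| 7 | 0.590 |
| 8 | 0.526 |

At 7 km, from the table: ρ = 0.590 kg/m³.
Level flight ⇒ L = W = m·g = 292000 × 9.81 = 2.8645×10^6 N.
q = ½ρv² = ½ × 0.59 × 173² = 8829 Pa.
CL = 2W/(ρv²S) = 2×2.8645×10^6/(0.59×173²×266) = 1.22.
CD = 0.0161 + 0.0512 × 1.22² = 0.09227.
L/D = CL/CD = 1.22 / 0.09227 = 13.2

L/D = 13.2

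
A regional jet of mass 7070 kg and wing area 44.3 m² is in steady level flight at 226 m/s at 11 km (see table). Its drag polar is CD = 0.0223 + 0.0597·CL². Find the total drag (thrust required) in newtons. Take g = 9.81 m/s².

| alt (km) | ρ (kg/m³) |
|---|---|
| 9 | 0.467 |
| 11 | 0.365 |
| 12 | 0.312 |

D = 9900 N

At 11 km, from the table: ρ = 0.365 kg/m³.
In steady level flight, lift balances weight: W = mg = 7070 × 9.81 = 69357 N.
q = ½ρv² = ½ × 0.365 × 226² = 9321 Pa.
CL = W/(q·S) = 69357 / (9321 × 44.3) = 0.168.
CD = 0.0223 + 0.0597 × 0.168² = 0.02398.
D = q·S·CD = 9321 × 44.3 × 0.02398 = 9904 N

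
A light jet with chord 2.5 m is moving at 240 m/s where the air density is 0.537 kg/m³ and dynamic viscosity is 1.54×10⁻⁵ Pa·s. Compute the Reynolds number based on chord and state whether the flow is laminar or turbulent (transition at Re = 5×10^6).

Re = ρ·v·c/μ = 0.537 × 240 × 2.5 / (1.54×10⁻⁵) = 2.09×10^7
Since 2.09×10^7 > 5×10^6, the flow is turbulent.

Re = 2.09×10^7 (turbulent)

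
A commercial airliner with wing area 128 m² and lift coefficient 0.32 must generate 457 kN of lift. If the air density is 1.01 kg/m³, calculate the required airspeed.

L = ½ρv²S·CL ⇒ v = √(2L/(ρ·S·CL))
v = √(2 × 4.57×10^5 / (1.01 × 128 × 0.32)) = √22090 = 149 m/s

v = 149 m/s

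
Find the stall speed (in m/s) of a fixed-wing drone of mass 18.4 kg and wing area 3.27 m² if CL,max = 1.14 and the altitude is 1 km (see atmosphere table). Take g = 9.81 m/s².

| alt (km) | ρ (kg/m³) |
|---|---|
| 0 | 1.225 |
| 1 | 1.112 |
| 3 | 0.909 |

V_stall = 9.33 m/s

At 1 km, from the table: ρ = 1.112 kg/m³.
At stall, lift equals weight: L = W = m·g = 18.4 × 9.81 = 180.5 N.
From L = ½ρV²S·CL,max = W: V_stall = √(2W/(ρSCL,max)) = √(2·180.5/(1.112·3.27·1.14))
V_stall = √87.09 = 9.33 m/s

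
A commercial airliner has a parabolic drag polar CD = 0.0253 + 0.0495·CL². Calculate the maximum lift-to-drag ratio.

(L/D)max = 14.1

For CD = CD0 + K·CL², (L/D)max occurs at CL* = √(CD0/K) and equals 1/(2√(K·CD0)).
(L/D)max = 1/(2√(0.0495 × 0.0253)) = 1/(2 × 0.03539) = 14.1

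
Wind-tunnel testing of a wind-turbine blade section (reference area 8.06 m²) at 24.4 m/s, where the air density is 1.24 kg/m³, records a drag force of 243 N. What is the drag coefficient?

CD = 0.0817

From D = ½ρv²S·CD, rearranging gives CD = 2D/(ρv²S).
CD = 2 × 243 / (1.24 × 24.4² × 8.06) = 0.0817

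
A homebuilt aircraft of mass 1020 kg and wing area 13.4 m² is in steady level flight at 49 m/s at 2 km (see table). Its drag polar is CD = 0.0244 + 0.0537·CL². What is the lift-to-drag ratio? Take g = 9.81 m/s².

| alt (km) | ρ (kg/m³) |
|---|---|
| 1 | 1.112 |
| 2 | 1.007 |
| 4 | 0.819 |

At 2 km, from the table: ρ = 1.007 kg/m³.
Level flight ⇒ L = W = m·g = 1020 × 9.81 = 10006 N.
Dynamic pressure q = 0.5 × 1.007 × 49² = 1209 Pa.
Required CL = L/(qS) = 10006/(1209·13.4) = 0.6177.
CD = 0.0244 + 0.0537 × 0.6177² = 0.04489.
L/D = CL/CD = 0.6177 / 0.04489 = 13.8

L/D = 13.8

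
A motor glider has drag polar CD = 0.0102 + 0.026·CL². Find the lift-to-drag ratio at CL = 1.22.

CD = 0.0102 + 0.026 × 1.22² = 0.0489
L/D = CL/CD = 1.22 / 0.0489 = 24.9

L/D = 24.9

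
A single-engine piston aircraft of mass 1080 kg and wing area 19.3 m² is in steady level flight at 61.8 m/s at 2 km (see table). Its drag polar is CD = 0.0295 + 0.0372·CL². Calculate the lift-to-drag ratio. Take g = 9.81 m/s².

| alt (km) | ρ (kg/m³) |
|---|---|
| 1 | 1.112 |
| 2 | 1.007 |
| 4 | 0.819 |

At 2 km, from the table: ρ = 1.007 kg/m³.
In steady level flight, lift balances weight: W = mg = 1080 × 9.81 = 10595 N.
Dynamic pressure q = 0.5 × 1.007 × 61.8² = 1923 Pa.
CL = 2W/(ρv²S) = 2×10595/(1.007×61.8²×19.3) = 0.2855.
CD = 0.0295 + 0.0372 × 0.2855² = 0.03253.
L/D = CL/CD = 0.2855 / 0.03253 = 8.78

L/D = 8.78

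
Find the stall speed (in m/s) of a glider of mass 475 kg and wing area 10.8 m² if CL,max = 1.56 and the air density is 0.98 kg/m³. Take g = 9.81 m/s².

Weight W = mg = 475 × 9.81 = 4660 N.
V_stall = √(2W/(ρ·S·CL,max)) = √(2 × 4660 / (0.98 × 10.8 × 1.56))
V_stall = √564.4 = 23.8 m/s

V_stall = 23.8 m/s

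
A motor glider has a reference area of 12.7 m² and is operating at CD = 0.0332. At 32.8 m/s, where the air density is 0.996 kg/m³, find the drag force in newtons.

D = ½ρv²S·CD = ½ × 0.996 × 32.8² × 12.7 × 0.0332 = 226 N

D = 226 N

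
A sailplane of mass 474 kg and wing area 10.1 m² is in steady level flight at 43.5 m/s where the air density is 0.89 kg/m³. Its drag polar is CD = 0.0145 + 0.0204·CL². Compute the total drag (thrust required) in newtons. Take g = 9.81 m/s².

D = 175 N

Weight W = mg = 474 × 9.81 = 4649.9 N; in level flight L = W.
q = ½ρv² = ½ × 0.89 × 43.5² = 842.1 Pa.
CL = 2W/(ρv²S) = 2×4649.9/(0.89×43.5²×10.1) = 0.5467.
CD = 0.0145 + 0.0204 × 0.5467² = 0.0206.
D = q·S·CD = 842.1 × 10.1 × 0.0206 = 175.2 N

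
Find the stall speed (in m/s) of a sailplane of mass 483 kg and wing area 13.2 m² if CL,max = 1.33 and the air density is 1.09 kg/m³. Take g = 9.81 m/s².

Stall occurs when L = W at CL,max. W = mg = 483 × 9.81 = 4738 N.
From L = ½ρV²S·CL,max = W: V_stall = √(2W/(ρSCL,max)) = √(2·4738/(1.09·13.2·1.33))
V_stall = √495.2 = 22.3 m/s

V_stall = 22.3 m/s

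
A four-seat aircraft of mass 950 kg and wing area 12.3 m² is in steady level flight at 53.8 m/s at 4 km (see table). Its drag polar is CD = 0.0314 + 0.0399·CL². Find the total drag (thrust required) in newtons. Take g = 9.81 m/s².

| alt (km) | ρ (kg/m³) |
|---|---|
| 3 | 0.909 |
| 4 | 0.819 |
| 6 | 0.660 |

D = 695 N

At 4 km, from the table: ρ = 0.819 kg/m³.
In steady level flight, lift balances weight: W = mg = 950 × 9.81 = 9319.5 N.
q = ½ρv² = ½ × 0.819 × 53.8² = 1185 Pa.
Required CL = L/(qS) = 9319.5/(1185·12.3) = 0.6392.
CD = 0.0314 + 0.0399 × 0.6392² = 0.0477.
D = q·S·CD = 1185 × 12.3 × 0.0477 = 695.5 N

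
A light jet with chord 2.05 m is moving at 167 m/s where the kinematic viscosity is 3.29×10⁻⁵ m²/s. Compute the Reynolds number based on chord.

Re = 1.04×10^7

Re = v·c/ν = 167 × 2.05 / (3.29×10⁻⁵) = 1.04×10^7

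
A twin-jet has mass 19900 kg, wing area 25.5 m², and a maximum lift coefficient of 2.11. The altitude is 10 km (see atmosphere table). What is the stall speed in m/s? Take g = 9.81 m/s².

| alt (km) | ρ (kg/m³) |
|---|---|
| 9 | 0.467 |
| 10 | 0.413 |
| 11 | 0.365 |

At 10 km, from the table: ρ = 0.413 kg/m³.
Weight W = mg = 19900 × 9.81 = 1.952×10^5 N.
V_stall = √(2W/(ρ·S·CL,max)) = √(2 × 1.952×10^5 / (0.413 × 25.5 × 2.11))
V_stall = √17570 = 133 m/s

V_stall = 133 m/s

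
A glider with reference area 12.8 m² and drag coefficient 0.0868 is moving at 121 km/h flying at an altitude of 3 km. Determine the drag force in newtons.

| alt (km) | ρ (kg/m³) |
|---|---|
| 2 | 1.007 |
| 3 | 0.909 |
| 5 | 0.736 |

At 3 km, from the table: ρ = 0.909 kg/m³.
Convert speed: v = 121 km/h ÷ 3.6 = 33.61 m/s.
Dynamic pressure q = ½ρv² = ½ × 0.909 × 33.61² = 513.5 Pa.
D = q·S·CD = 513.5 × 12.8 × 0.0868 = 570 N

D = 570 N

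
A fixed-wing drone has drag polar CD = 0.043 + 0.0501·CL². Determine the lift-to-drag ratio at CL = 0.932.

L/D = 10.8

CD = 0.043 + 0.0501 × 0.932² = 0.08652
L/D = CL/CD = 0.932 / 0.08652 = 10.8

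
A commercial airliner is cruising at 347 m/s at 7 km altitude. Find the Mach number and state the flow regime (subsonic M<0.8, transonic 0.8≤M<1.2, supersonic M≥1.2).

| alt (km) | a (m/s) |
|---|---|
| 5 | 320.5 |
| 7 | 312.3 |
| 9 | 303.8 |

At 7 km, from the table: a = 312.3 m/s.
M = v/a = 347 / 312.3 = 1.11
M = 1.11 → transonic.

M = 1.11 (transonic)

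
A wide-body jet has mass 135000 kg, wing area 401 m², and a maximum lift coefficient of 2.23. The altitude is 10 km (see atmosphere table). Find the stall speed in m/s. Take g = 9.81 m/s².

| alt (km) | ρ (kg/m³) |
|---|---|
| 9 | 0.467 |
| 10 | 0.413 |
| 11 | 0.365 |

At 10 km, from the table: ρ = 0.413 kg/m³.
At stall, lift equals weight: L = W = m·g = 135000 × 9.81 = 1.324×10^6 N.
From L = ½ρV²S·CL,max = W: V_stall = √(2W/(ρSCL,max)) = √(2·1.324×10^6/(0.413·401·2.23))
V_stall = √7172 = 84.7 m/s

V_stall = 84.7 m/s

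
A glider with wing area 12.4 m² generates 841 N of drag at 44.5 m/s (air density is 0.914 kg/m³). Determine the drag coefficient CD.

From D = ½ρv²S·CD, rearranging gives CD = 2D/(ρv²S).
CD = 2 × 841 / (0.914 × 44.5² × 12.4) = 0.0749

CD = 0.0749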